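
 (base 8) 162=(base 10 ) 114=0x72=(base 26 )4A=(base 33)3f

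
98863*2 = 197726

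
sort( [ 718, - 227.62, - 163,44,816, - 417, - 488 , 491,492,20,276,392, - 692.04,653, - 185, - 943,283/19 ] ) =[ - 943, - 692.04, - 488, - 417, - 227.62, - 185, - 163,283/19,  20, 44, 276,392,491,492, 653,718, 816 ]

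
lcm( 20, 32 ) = 160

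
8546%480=386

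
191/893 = 191/893= 0.21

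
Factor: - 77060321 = - 13^1*5927717^1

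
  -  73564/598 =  - 124 + 294/299 = - 123.02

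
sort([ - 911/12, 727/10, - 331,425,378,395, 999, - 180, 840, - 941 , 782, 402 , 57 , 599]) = [ - 941, - 331,  -  180, - 911/12 , 57, 727/10  ,  378,395, 402,425, 599, 782,840,999]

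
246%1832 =246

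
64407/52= 1238 + 31/52 =1238.60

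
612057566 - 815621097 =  - 203563531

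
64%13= 12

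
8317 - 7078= 1239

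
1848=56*33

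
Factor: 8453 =79^1*107^1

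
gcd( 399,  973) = 7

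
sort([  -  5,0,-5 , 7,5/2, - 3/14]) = [ -5, - 5, - 3/14,0, 5/2, 7 ] 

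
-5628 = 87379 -93007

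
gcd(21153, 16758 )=3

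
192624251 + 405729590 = 598353841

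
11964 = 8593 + 3371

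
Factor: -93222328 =-2^3*11652791^1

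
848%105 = 8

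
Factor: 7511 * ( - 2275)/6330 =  - 2^(- 1 )*3^(- 1)*5^1*7^2*13^1*29^1*37^1*211^(-1 ) = - 3417505/1266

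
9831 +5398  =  15229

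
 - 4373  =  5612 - 9985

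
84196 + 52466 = 136662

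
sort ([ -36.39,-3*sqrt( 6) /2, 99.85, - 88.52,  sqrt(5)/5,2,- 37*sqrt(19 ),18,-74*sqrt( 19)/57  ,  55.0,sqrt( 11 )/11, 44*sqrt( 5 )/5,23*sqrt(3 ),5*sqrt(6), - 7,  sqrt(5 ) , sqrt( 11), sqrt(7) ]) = [ - 37*sqrt(19),  -  88.52, -36.39, - 7, - 74*sqrt(19 )/57, -3*sqrt ( 6 )/2,sqrt(11)/11,sqrt( 5)/5,2, sqrt( 5 ), sqrt( 7 ) , sqrt(11 ),  5*sqrt(6 ),18, 44*sqrt(5) /5, 23*sqrt(3 ),  55.0,99.85 ]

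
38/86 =19/43 =0.44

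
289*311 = 89879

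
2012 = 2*1006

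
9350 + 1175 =10525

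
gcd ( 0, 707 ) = 707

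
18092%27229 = 18092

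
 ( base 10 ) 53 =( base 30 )1N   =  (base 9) 58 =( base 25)23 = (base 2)110101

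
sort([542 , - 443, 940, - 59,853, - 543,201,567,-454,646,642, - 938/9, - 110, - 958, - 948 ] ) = [-958, -948, - 543, - 454,  -  443, - 110, - 938/9 , - 59, 201,542,567,642, 646, 853, 940]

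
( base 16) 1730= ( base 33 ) 5et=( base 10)5936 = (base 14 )2240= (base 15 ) 1b5b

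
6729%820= 169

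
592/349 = 592/349  =  1.70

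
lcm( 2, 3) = 6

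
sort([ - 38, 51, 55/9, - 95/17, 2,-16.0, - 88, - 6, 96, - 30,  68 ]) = [-88, - 38, - 30 , - 16.0,  -  6, - 95/17, 2,55/9, 51,68, 96]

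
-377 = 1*( - 377 )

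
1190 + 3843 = 5033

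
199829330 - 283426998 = -83597668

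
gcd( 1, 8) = 1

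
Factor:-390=-2^1*3^1*5^1 *13^1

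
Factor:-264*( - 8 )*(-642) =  - 2^7*3^2*11^1*107^1 = - 1355904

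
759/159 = 4  +  41/53 = 4.77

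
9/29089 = 9/29089  =  0.00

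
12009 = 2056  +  9953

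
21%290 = 21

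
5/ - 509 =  - 1 + 504/509 = -  0.01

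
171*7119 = 1217349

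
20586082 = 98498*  209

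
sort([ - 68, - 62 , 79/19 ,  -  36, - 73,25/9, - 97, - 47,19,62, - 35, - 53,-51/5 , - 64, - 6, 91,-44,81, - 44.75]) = [-97, - 73,-68,-64, - 62,  -  53, - 47, - 44.75, - 44 , -36, - 35, -51/5, - 6,25/9, 79/19, 19, 62,81,91] 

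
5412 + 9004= 14416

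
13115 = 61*215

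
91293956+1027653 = 92321609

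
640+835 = 1475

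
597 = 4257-3660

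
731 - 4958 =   -  4227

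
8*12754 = 102032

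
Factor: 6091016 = 2^3*761377^1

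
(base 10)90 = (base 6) 230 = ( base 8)132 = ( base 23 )3l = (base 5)330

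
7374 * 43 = 317082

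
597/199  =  3 = 3.00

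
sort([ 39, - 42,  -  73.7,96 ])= [  -  73.7, - 42,39,  96]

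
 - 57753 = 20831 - 78584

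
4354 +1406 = 5760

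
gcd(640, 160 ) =160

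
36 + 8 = 44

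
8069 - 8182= - 113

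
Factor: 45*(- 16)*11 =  - 7920= - 2^4*3^2*5^1 *11^1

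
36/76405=36/76405 = 0.00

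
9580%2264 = 524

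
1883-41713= - 39830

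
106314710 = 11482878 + 94831832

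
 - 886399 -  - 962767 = 76368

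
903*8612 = 7776636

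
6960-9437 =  - 2477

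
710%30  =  20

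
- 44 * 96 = - 4224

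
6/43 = 6/43 = 0.14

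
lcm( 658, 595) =55930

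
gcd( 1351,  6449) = 1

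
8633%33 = 20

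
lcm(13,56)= 728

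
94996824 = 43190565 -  - 51806259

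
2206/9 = 2206/9 = 245.11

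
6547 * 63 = 412461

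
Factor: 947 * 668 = 632596 = 2^2*167^1*947^1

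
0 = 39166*0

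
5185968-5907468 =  -721500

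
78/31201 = 78/31201 =0.00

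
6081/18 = 2027/6 = 337.83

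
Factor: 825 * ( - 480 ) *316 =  - 2^7 * 3^2*5^3*11^1*79^1 = - 125136000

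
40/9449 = 40/9449  =  0.00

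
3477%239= 131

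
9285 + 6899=16184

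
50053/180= 50053/180 = 278.07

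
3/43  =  3/43 = 0.07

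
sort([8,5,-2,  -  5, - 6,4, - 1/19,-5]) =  [-6,-5,-5, - 2, - 1/19,4,  5,  8 ]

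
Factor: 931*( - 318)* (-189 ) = 55954962 = 2^1*3^4*  7^3*19^1*53^1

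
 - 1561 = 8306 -9867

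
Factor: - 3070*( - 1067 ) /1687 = 3275690/1687 = 2^1*5^1*7^ ( - 1 ) *11^1*97^1*241^ ( - 1) *307^1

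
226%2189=226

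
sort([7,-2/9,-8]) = [-8,-2/9, 7]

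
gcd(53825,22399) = 1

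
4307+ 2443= 6750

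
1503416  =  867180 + 636236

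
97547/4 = 97547/4 = 24386.75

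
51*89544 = 4566744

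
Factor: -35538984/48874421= - 2^3*3^2*13^1*43^1*113^ ( - 1)*617^( - 1)* 701^( - 1 )*883^1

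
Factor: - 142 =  - 2^1*71^1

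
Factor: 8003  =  53^1 * 151^1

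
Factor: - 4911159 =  -3^1*11^1* 43^1*3461^1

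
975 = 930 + 45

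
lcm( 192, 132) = 2112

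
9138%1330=1158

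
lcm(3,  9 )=9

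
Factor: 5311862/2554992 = 2655931/1277496 = 2^ ( - 3 )*3^( - 2) * 11^(-1) * 577^1*1613^ (-1) *4603^1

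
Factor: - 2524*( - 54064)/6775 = 136457536/6775 = 2^6*5^( - 2)*31^1*109^1*271^(-1)*631^1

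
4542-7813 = - 3271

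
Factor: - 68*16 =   -  1088 = - 2^6*17^1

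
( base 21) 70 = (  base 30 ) 4R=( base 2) 10010011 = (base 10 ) 147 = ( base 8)223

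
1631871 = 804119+827752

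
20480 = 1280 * 16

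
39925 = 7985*5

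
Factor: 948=2^2*3^1*79^1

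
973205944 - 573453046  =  399752898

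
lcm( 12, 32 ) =96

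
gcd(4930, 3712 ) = 58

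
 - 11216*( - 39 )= 437424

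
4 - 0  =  4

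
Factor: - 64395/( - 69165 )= 3^3*29^(  -  1) = 27/29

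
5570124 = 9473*588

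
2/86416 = 1/43208 = 0.00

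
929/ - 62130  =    -  929/62130 = - 0.01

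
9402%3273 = 2856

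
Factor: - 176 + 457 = 281= 281^1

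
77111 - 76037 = 1074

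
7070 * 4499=31807930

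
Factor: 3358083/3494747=3^1*37^1 *59^( - 1)* 30253^1*59233^(-1)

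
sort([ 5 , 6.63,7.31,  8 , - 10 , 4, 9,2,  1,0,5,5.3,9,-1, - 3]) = [ - 10, - 3, - 1,  0, 1, 2,4, 5,5,5.3 , 6.63, 7.31, 8, 9, 9 ]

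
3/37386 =1/12462 = 0.00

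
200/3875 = 8/155= 0.05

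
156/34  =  78/17 = 4.59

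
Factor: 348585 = 3^1 * 5^1 * 17^1 *1367^1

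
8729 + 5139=13868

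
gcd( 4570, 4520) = 10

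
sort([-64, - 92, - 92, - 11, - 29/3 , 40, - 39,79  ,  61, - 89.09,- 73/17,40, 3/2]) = [ - 92, - 92, - 89.09, - 64, - 39, - 11,- 29/3, - 73/17,  3/2,40,40,61 , 79 ] 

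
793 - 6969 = - 6176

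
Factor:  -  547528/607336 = -769^1 * 853^(  -  1 )  =  - 769/853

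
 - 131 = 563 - 694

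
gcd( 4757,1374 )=1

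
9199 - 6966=2233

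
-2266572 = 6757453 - 9024025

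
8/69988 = 2/17497  =  0.00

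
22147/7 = 22147/7 = 3163.86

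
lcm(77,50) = 3850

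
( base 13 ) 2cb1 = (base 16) 19a6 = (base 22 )dca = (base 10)6566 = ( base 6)50222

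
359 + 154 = 513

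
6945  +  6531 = 13476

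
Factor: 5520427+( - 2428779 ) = 3091648 = 2^6*7^1 * 67^1*103^1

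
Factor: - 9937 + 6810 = -3127 = -53^1*59^1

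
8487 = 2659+5828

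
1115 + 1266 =2381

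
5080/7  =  725 + 5/7= 725.71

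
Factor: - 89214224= -2^4*11^1*506899^1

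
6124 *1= 6124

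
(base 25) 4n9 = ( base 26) 4eg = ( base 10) 3084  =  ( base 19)8a6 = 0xC0C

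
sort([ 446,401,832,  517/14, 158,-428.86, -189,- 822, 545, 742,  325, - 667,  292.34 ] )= [ - 822, - 667, - 428.86, - 189, 517/14 , 158,  292.34,325,401,446, 545 , 742,832 ]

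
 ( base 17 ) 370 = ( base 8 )1732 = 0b1111011010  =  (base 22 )20i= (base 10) 986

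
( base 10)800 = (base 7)2222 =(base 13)497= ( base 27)12H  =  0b1100100000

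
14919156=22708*657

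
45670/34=1343+4/17 = 1343.24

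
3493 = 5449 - 1956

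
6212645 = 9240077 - 3027432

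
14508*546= 7921368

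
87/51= 29/17 = 1.71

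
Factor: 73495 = 5^1*14699^1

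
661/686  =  661/686 = 0.96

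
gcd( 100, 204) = 4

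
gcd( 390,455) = 65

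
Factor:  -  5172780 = -2^2*3^1*5^1*73^1*1181^1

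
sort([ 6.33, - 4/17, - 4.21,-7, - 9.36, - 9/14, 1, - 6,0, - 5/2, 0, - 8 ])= [-9.36 , - 8, - 7 , - 6,-4.21 , - 5/2, - 9/14 , - 4/17 , 0,0,1, 6.33 ]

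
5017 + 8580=13597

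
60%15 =0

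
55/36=1 + 19/36 = 1.53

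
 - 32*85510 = -2736320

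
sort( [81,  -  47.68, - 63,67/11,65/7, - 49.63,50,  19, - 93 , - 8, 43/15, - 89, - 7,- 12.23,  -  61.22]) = [ - 93 , - 89,  -  63, - 61.22,- 49.63,-47.68, - 12.23 ,-8 , - 7,43/15,67/11,65/7, 19, 50,  81 ] 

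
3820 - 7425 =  - 3605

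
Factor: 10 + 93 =103 = 103^1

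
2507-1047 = 1460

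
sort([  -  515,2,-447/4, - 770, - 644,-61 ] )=[ - 770,-644 ,  -  515, - 447/4,-61, 2] 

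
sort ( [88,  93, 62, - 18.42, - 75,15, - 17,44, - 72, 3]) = [ - 75, - 72, - 18.42, - 17,3, 15,44, 62,88,93]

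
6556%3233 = 90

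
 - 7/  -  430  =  7/430 = 0.02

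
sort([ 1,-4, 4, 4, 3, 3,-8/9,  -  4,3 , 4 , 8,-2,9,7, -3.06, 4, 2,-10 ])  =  [ - 10,-4, - 4, - 3.06,-2, - 8/9,1, 2, 3, 3,3, 4,  4,  4,4 , 7, 8 , 9]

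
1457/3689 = 47/119  =  0.39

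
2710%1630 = 1080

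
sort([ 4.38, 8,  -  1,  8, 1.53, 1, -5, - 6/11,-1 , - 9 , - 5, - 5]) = [ - 9,-5, - 5, - 5, - 1, - 1, - 6/11, 1,1.53,4.38 , 8, 8 ] 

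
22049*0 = 0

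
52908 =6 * 8818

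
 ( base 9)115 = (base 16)5F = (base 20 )4F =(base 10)95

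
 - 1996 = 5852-7848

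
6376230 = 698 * 9135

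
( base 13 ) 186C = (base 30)419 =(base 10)3639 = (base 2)111000110111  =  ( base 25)5KE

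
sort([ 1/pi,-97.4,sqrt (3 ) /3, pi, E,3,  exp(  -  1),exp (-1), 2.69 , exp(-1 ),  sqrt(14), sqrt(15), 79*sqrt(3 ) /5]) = [ - 97.4,  1/pi, exp( - 1 ),  exp(  -  1 ),  exp(  -  1), sqrt (3 )/3,  2.69, E,3,pi,sqrt( 14 ),sqrt( 15), 79*sqrt(3 )/5 ] 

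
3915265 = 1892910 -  - 2022355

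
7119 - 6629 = 490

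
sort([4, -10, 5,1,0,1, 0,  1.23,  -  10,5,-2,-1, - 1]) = [ -10,-10, -2,  -  1,-1,0, 0, 1,1, 1.23,  4, 5, 5]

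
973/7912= 973/7912 = 0.12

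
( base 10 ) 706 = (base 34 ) kq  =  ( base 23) 17G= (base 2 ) 1011000010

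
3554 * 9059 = 32195686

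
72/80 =9/10 = 0.90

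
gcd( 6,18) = 6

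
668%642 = 26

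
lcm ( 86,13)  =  1118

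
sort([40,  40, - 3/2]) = [- 3/2, 40, 40] 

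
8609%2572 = 893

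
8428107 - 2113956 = 6314151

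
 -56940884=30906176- 87847060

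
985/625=1 + 72/125  =  1.58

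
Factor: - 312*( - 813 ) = 2^3 * 3^2*13^1*271^1 =253656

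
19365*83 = 1607295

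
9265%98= 53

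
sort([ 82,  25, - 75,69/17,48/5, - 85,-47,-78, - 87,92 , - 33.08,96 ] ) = [ - 87, - 85,-78, - 75, - 47, - 33.08 , 69/17,48/5,25,82, 92, 96] 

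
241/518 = 241/518 = 0.47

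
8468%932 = 80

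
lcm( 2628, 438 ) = 2628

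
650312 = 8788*74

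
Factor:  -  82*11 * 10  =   - 2^2* 5^1*11^1*41^1  =  - 9020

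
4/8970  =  2/4485 =0.00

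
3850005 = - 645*( - 5969)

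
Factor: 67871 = 67^1*1013^1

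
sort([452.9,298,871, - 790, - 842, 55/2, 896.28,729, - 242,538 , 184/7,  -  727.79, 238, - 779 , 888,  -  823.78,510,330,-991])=[ - 991,  -  842, - 823.78, - 790,-779, - 727.79, - 242,184/7, 55/2,238 , 298 , 330,  452.9, 510,538, 729,871,888, 896.28] 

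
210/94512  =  35/15752  =  0.00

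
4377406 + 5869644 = 10247050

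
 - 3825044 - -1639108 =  - 2185936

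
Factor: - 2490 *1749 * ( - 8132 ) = 2^3*3^2 * 5^1*11^1*19^1 *53^1*83^1 * 107^1 = 35414941320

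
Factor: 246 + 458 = 704=2^6*11^1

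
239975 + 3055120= 3295095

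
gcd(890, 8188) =178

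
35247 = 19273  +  15974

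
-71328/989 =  - 71328/989 = - 72.12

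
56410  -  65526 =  - 9116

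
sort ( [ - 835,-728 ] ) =[ - 835, - 728 ] 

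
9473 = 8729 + 744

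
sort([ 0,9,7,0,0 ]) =[0,0, 0, 7,9] 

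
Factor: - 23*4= - 92= - 2^2*23^1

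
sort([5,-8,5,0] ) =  [ - 8,  0,5,5]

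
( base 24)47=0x67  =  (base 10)103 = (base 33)34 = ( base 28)3j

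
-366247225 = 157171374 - 523418599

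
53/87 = 53/87 = 0.61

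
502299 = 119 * 4221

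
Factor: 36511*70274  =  2^1* 29^1*41^1*857^1*1259^1 = 2565774014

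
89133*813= 72465129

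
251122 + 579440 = 830562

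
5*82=410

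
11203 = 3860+7343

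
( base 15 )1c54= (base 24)AGA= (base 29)796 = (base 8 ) 14012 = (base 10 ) 6154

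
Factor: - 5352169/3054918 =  - 55177/31494 = - 2^(-1)*3^( - 1 )*23^1*29^( - 1)*181^ ( - 1)*2399^1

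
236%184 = 52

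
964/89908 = 241/22477 = 0.01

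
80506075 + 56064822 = 136570897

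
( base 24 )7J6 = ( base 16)118e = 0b1000110001110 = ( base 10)4494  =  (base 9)6143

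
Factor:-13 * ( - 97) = 13^1*97^1 = 1261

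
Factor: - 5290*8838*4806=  -2^3*3^5*5^1*23^2*89^1*491^1 = - 224695014120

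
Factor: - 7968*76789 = -2^5*3^1*  17^1*83^1*4517^1 = -611854752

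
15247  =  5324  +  9923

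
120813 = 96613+24200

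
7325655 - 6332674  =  992981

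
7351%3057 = 1237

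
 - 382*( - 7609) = 2906638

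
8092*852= 6894384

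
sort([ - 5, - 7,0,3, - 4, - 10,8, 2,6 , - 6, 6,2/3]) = [ - 10, - 7, - 6 , - 5, - 4, 0  ,  2/3,2,3, 6, 6,8]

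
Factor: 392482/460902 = 3^( - 1)*13^ ( - 1)*19^( - 1)*631^1 = 631/741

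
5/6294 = 5/6294 = 0.00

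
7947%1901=343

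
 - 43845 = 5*( - 8769 )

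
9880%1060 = 340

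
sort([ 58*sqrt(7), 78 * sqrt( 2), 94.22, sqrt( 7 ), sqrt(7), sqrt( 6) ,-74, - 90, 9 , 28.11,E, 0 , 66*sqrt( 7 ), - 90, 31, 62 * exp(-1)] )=[-90, - 90, - 74 , 0,sqrt(6 ), sqrt( 7) , sqrt (7 ), E,9, 62*exp( - 1), 28.11 , 31, 94.22, 78*sqrt( 2)  ,  58 *sqrt( 7),66*sqrt(7) ]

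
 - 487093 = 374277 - 861370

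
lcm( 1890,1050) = 9450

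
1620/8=405/2 = 202.50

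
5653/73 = 77 + 32/73 = 77.44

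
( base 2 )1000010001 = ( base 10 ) 529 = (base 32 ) gh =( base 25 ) l4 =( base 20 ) 169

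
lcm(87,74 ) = 6438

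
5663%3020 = 2643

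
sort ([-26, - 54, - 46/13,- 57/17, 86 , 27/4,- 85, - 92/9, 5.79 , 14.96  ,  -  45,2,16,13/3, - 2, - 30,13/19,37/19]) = [ - 85,-54, - 45, - 30, - 26, - 92/9, - 46/13, -57/17,-2,13/19, 37/19, 2,  13/3, 5.79, 27/4, 14.96, 16,86]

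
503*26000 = 13078000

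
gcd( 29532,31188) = 276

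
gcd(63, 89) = 1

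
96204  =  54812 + 41392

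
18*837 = 15066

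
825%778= 47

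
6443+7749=14192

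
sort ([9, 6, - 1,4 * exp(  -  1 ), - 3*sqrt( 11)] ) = [ -3*sqrt( 11), - 1,4*exp (-1),6, 9]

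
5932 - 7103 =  - 1171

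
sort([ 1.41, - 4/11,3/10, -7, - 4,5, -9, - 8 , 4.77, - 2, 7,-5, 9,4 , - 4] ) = [ - 9 , - 8, - 7, - 5, - 4, - 4,-2, - 4/11,  3/10,1.41,4, 4.77, 5,7, 9]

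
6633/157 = 6633/157 = 42.25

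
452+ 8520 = 8972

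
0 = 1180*0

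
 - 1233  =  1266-2499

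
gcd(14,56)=14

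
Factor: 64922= 2^1 * 11^1*13^1*227^1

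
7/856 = 7/856 = 0.01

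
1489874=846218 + 643656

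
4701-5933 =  - 1232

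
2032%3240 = 2032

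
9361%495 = 451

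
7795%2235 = 1090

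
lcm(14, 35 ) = 70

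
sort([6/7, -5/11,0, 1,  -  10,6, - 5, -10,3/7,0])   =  [-10,- 10, - 5,- 5/11,0,0,3/7,  6/7,1 , 6]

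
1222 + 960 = 2182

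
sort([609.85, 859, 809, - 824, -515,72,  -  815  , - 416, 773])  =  [ - 824, - 815, - 515,-416,72, 609.85, 773, 809,  859] 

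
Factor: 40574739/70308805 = 3^1*5^ ( - 1 )*7^( - 1 )*1097^1*12329^1*2008823^( - 1)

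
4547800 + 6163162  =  10710962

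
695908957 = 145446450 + 550462507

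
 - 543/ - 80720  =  543/80720 = 0.01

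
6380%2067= 179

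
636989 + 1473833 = 2110822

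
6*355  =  2130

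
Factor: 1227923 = 97^1*12659^1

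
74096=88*842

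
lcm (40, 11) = 440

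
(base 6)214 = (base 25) 37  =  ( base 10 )82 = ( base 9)101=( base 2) 1010010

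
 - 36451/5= -7291 + 4/5 =- 7290.20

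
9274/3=9274/3=3091.33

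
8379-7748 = 631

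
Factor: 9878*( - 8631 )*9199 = - 784279308582 = -2^1 * 3^2*7^1*11^1* 137^1*449^1*9199^1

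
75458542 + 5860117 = 81318659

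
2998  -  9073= - 6075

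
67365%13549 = 13169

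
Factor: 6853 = 7^1*11^1*89^1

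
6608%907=259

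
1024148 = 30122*34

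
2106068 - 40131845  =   - 38025777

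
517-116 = 401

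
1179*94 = 110826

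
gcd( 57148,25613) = 7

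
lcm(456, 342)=1368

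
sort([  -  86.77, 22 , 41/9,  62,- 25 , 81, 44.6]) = [ - 86.77, - 25,  41/9, 22,44.6,62, 81 ] 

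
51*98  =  4998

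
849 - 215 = 634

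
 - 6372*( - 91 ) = 579852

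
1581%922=659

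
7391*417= 3082047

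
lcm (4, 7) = 28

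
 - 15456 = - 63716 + 48260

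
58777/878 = 66 + 829/878 = 66.94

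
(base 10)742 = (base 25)14H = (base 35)l7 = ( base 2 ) 1011100110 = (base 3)1000111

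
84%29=26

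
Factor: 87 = 3^1*29^1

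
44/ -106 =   -  22/53  =  -0.42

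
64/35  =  1  +  29/35 = 1.83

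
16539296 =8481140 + 8058156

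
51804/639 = 81 + 5/71= 81.07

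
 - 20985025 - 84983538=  - 105968563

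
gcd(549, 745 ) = 1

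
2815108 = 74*38042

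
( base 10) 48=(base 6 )120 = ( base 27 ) 1L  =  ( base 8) 60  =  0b110000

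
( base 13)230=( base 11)313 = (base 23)g9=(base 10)377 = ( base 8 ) 571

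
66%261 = 66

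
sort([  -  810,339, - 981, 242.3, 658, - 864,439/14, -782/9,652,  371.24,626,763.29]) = [ - 981, -864, - 810,-782/9,439/14, 242.3,  339, 371.24, 626,652,658,763.29 ] 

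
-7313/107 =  -7313/107 = - 68.35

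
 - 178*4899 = -872022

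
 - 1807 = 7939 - 9746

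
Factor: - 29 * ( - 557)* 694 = 2^1*29^1* 347^1* 557^1 = 11210182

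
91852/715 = 128 + 332/715 = 128.46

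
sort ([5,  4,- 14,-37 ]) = [- 37,  -  14,4, 5 ]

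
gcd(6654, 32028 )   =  6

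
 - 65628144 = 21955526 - 87583670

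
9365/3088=3  +  101/3088 = 3.03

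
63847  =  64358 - 511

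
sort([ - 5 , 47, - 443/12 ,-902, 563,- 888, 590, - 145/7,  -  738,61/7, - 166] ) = [-902, - 888, - 738, -166, - 443/12,  -  145/7,-5 , 61/7,47,  563, 590] 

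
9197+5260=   14457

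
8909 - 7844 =1065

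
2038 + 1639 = 3677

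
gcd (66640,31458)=98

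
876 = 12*73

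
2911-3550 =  - 639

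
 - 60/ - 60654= 10/10109  =  0.00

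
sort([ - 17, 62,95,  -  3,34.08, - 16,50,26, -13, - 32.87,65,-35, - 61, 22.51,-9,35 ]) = [ - 61,-35, - 32.87  , - 17,  -  16, - 13, - 9 , - 3, 22.51,26 , 34.08 , 35, 50,62, 65 , 95] 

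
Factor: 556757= 19^1 *29303^1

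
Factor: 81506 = 2^1*83^1*491^1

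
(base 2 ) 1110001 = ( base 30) 3n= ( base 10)113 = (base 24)4H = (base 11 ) A3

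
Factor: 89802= 2^1*3^3*1663^1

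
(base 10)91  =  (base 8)133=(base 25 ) 3g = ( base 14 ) 67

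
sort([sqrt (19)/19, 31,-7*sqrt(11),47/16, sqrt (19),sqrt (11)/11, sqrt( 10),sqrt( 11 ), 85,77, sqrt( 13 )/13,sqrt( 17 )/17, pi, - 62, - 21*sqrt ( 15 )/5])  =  [ - 62, - 7*sqrt(11),  -  21*sqrt( 15)/5,sqrt(19)/19,sqrt(17)/17, sqrt( 13)/13,sqrt(11)/11,47/16 , pi,sqrt (10),sqrt(11 ), sqrt( 19), 31, 77 , 85]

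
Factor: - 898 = - 2^1*449^1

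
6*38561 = 231366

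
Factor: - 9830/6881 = - 2^1*5^1*7^( - 1) = - 10/7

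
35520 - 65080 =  - 29560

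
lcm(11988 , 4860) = 179820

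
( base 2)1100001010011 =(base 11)4751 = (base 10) 6227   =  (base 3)22112122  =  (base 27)8eh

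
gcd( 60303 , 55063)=1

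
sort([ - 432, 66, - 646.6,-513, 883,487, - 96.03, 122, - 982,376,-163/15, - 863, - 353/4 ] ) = [ - 982, - 863,-646.6, - 513, - 432, - 96.03,  -  353/4, - 163/15, 66,122, 376, 487 , 883 ] 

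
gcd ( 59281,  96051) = 1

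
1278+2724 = 4002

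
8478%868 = 666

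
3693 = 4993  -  1300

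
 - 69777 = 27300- 97077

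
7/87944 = 7/87944 = 0.00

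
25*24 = 600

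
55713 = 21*2653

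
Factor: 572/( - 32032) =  - 1/56 = - 2^( - 3) *7^(-1)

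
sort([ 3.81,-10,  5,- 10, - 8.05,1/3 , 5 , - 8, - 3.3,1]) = [-10,- 10, - 8.05,-8, - 3.3,1/3,1, 3.81, 5, 5]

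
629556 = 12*52463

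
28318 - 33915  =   - 5597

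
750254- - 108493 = 858747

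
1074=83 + 991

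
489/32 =15+9/32= 15.28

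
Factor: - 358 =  - 2^1*179^1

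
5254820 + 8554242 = 13809062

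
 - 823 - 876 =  - 1699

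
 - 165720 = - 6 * 27620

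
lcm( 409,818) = 818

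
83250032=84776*982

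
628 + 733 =1361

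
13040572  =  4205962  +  8834610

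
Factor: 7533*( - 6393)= - 48158469 = - 3^6*31^1*2131^1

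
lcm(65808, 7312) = 65808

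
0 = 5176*0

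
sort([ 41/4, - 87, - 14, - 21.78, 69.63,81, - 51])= [ - 87 , - 51,-21.78, - 14,  41/4,69.63,81]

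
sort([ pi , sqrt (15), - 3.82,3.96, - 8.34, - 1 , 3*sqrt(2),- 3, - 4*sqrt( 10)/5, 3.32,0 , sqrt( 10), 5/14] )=[  -  8.34 , - 3.82, - 3,- 4*sqrt( 10 ) /5, -1 , 0,  5/14,pi,sqrt( 10 ),3.32, sqrt( 15) , 3.96,3*sqrt(2) ] 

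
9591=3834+5757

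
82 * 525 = 43050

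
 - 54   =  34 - 88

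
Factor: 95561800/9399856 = 11945225/1174982 = 2^(- 1 )*5^2*61^( - 1)*9631^( - 1 )*477809^1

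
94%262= 94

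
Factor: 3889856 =2^6*60779^1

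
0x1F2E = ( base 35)6i2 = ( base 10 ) 7982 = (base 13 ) 3830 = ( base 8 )17456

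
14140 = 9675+4465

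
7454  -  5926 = 1528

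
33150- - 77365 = 110515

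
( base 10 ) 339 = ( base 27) CF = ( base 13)201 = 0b101010011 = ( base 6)1323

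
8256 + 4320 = 12576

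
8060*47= 378820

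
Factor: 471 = 3^1 * 157^1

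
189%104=85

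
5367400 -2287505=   3079895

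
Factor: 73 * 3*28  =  2^2*3^1*7^1*73^1 = 6132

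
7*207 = 1449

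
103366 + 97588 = 200954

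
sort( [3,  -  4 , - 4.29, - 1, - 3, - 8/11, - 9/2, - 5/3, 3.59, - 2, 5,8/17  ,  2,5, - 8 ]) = [- 8, - 9/2, - 4.29,-4, - 3, - 2, - 5/3, - 1 , -8/11,8/17,2,3,3.59,5,5]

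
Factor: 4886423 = 103^1*47441^1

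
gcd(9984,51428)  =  52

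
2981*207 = 617067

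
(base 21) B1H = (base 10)4889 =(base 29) 5nh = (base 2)1001100011001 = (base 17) GFA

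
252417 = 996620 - 744203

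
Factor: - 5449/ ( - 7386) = 2^( - 1) * 3^( - 1)*1231^ ( - 1 ) * 5449^1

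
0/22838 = 0 = 0.00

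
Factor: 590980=2^2*5^1  *13^1*2273^1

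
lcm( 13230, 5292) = 26460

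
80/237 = 80/237 = 0.34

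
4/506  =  2/253 = 0.01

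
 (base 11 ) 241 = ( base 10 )287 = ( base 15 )142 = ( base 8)437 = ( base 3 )101122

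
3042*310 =943020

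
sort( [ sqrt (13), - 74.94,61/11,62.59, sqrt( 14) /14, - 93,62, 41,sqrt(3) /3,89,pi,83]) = [ - 93, - 74.94, sqrt(14) /14,sqrt (3)/3, pi, sqrt(13),61/11, 41,62 , 62.59, 83,89 ] 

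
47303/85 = 47303/85 = 556.51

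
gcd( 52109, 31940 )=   1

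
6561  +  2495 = 9056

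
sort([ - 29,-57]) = [ -57, - 29] 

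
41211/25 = 41211/25 = 1648.44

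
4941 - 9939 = -4998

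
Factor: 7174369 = 7174369^1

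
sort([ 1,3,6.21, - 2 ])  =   [ - 2,1,3,6.21]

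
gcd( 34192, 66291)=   1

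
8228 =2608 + 5620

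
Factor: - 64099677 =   -  3^1*373^1* 57283^1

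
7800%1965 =1905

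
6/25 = 6/25=0.24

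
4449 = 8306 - 3857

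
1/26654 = 1/26654=   0.00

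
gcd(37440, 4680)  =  4680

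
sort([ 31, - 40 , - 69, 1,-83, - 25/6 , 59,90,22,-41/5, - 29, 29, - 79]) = [ -83,-79, - 69, - 40,  -  29, - 41/5, - 25/6, 1,22 , 29,  31,59, 90]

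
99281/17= 99281/17  =  5840.06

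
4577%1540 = 1497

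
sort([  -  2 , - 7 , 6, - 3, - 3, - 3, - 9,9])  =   [ - 9,-7, - 3 , - 3, - 3, - 2,  6,9]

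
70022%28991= 12040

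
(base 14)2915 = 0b1110001100111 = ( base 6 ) 53355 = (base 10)7271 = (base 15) 224b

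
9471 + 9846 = 19317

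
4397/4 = 4397/4 = 1099.25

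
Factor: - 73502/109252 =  - 257/382 = - 2^(-1) * 191^(-1)*257^1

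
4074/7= 582 = 582.00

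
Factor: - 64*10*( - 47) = 30080 = 2^7*5^1*47^1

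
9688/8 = 1211 = 1211.00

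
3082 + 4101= 7183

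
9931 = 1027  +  8904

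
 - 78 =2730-2808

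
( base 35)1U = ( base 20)35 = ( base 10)65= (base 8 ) 101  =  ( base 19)38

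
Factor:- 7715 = -5^1*1543^1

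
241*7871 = 1896911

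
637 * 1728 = 1100736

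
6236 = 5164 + 1072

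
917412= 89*10308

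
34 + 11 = 45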